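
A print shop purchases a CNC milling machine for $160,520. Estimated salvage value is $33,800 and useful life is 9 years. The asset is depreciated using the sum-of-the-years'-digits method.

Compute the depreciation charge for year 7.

$8,448

Depreciable base = $160,520 − $33,800 = $126,720.
Sum of the years' digits = 9+8+7+6+5+4+3+2+1 = 45.
Year 1: $126,720 × 9/45 = $25,344. Book value $135,176.
Year 2: $126,720 × 8/45 = $22,528. Book value $112,648.
Year 3: $126,720 × 7/45 = $19,712. Book value $92,936.
Year 4: $126,720 × 6/45 = $16,896. Book value $76,040.
Year 5: $126,720 × 5/45 = $14,080. Book value $61,960.
Year 6: $126,720 × 4/45 = $11,264. Book value $50,696.
Year 7: $126,720 × 3/45 = $8,448. Book value $42,248.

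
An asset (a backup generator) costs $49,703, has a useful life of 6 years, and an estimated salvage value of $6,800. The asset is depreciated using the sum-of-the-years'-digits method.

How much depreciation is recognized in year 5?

Depreciable base = $49,703 − $6,800 = $42,903.
Sum of the years' digits = 6+5+4+3+2+1 = 21.
Year 1: $42,903 × 6/21 = $12,258. Book value $37,445.
Year 2: $42,903 × 5/21 = $10,215. Book value $27,230.
Year 3: $42,903 × 4/21 = $8,172. Book value $19,058.
Year 4: $42,903 × 3/21 = $6,129. Book value $12,929.
Year 5: $42,903 × 2/21 = $4,086. Book value $8,843.

$4,086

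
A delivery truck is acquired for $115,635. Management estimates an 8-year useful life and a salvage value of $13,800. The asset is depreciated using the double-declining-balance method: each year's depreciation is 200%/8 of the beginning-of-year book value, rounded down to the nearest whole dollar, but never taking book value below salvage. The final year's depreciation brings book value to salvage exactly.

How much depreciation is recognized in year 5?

Depreciable base = $115,635 − $13,800 = $101,835.
Year 1: ⌊$115,635 × 200%/8⌋ = $28,908. Book value $86,727.
Year 2: ⌊$86,727 × 200%/8⌋ = $21,681. Book value $65,046.
Year 3: ⌊$65,046 × 200%/8⌋ = $16,261. Book value $48,785.
Year 4: ⌊$48,785 × 200%/8⌋ = $12,196. Book value $36,589.
Year 5: ⌊$36,589 × 200%/8⌋ = $9,147. Book value $27,442.

$9,147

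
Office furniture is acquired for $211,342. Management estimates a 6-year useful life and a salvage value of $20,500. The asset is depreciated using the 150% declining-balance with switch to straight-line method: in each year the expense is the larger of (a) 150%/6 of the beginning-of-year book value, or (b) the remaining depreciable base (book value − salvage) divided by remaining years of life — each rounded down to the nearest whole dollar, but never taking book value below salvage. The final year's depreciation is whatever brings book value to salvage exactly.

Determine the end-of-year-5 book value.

Depreciable base = $211,342 − $20,500 = $190,842.
Year 1: DB = ⌊$211,342 × 150%/6⌋ = $52,835; SL = ⌊$190,842/6⌋ = $31,807 → take DB $52,835. Book value $158,507.
Year 2: DB = ⌊$158,507 × 150%/6⌋ = $39,626; SL = ⌊$138,007/5⌋ = $27,601 → take DB $39,626. Book value $118,881.
Year 3: DB = ⌊$118,881 × 150%/6⌋ = $29,720; SL = ⌊$98,381/4⌋ = $24,595 → take DB $29,720. Book value $89,161.
Year 4: DB = ⌊$89,161 × 150%/6⌋ = $22,290; SL = ⌊$68,661/3⌋ = $22,887 → take SL $22,887. Book value $66,274.
Year 5: DB = ⌊$66,274 × 150%/6⌋ = $16,568; SL = ⌊$45,774/2⌋ = $22,887 → take SL $22,887. Book value $43,387.

$43,387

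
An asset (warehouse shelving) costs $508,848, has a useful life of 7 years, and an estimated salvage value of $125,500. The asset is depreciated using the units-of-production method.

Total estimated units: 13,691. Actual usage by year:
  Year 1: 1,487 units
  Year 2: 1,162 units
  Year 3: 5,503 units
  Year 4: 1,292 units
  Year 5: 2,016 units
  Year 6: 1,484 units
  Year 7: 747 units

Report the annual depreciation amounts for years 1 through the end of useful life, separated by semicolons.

Depreciable base = $508,848 − $125,500 = $383,348.
Rate = $383,348 / 13,691 units = $28 per unit.
Year 1: 1,487 × $28 = $41,636. Book value $467,212.
Year 2: 1,162 × $28 = $32,536. Book value $434,676.
Year 3: 5,503 × $28 = $154,084. Book value $280,592.
Year 4: 1,292 × $28 = $36,176. Book value $244,416.
Year 5: 2,016 × $28 = $56,448. Book value $187,968.
Year 6: 1,484 × $28 = $41,552. Book value $146,416.
Year 7: 747 × $28 = $20,916. Book value $125,500.

$41,636; $32,536; $154,084; $36,176; $56,448; $41,552; $20,916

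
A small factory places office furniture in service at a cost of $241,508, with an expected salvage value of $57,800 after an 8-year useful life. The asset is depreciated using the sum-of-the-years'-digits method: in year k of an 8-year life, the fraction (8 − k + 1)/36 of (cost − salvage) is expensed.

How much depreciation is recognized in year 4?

Depreciable base = $241,508 − $57,800 = $183,708.
Sum of the years' digits = 8+7+6+5+4+3+2+1 = 36.
Year 1: $183,708 × 8/36 = $40,824. Book value $200,684.
Year 2: $183,708 × 7/36 = $35,721. Book value $164,963.
Year 3: $183,708 × 6/36 = $30,618. Book value $134,345.
Year 4: $183,708 × 5/36 = $25,515. Book value $108,830.

$25,515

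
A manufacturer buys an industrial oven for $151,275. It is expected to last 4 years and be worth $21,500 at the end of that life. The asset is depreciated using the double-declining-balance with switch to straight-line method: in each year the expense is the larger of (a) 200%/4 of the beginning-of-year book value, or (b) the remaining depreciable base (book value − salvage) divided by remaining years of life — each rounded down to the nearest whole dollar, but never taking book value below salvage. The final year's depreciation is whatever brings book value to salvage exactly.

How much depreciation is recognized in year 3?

$16,319

Depreciable base = $151,275 − $21,500 = $129,775.
Year 1: DB = ⌊$151,275 × 200%/4⌋ = $75,637; SL = ⌊$129,775/4⌋ = $32,443 → take DB $75,637. Book value $75,638.
Year 2: DB = ⌊$75,638 × 200%/4⌋ = $37,819; SL = ⌊$54,138/3⌋ = $18,046 → take DB $37,819. Book value $37,819.
Year 3: DB = ⌊$37,819 × 200%/4⌋ = $18,909; SL = ⌊$16,319/2⌋ = $8,159 → take DB $18,909, capped at $16,319. Book value $21,500.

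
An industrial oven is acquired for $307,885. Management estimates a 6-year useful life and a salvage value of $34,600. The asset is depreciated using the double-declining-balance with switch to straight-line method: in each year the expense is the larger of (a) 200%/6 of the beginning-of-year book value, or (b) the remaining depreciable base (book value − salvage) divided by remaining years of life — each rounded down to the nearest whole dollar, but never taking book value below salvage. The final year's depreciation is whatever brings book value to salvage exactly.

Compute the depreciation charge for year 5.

$20,272

Depreciable base = $307,885 − $34,600 = $273,285.
Year 1: DB = ⌊$307,885 × 200%/6⌋ = $102,628; SL = ⌊$273,285/6⌋ = $45,547 → take DB $102,628. Book value $205,257.
Year 2: DB = ⌊$205,257 × 200%/6⌋ = $68,419; SL = ⌊$170,657/5⌋ = $34,131 → take DB $68,419. Book value $136,838.
Year 3: DB = ⌊$136,838 × 200%/6⌋ = $45,612; SL = ⌊$102,238/4⌋ = $25,559 → take DB $45,612. Book value $91,226.
Year 4: DB = ⌊$91,226 × 200%/6⌋ = $30,408; SL = ⌊$56,626/3⌋ = $18,875 → take DB $30,408. Book value $60,818.
Year 5: DB = ⌊$60,818 × 200%/6⌋ = $20,272; SL = ⌊$26,218/2⌋ = $13,109 → take DB $20,272. Book value $40,546.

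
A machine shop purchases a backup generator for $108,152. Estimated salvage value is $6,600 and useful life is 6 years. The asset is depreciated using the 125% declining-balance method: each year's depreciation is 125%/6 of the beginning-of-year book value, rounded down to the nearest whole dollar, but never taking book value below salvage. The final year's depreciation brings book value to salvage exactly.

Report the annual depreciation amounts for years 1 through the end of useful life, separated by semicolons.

$22,531; $17,837; $14,121; $11,179; $8,850; $27,034

Depreciable base = $108,152 − $6,600 = $101,552.
Year 1: ⌊$108,152 × 125%/6⌋ = $22,531. Book value $85,621.
Year 2: ⌊$85,621 × 125%/6⌋ = $17,837. Book value $67,784.
Year 3: ⌊$67,784 × 125%/6⌋ = $14,121. Book value $53,663.
Year 4: ⌊$53,663 × 125%/6⌋ = $11,179. Book value $42,484.
Year 5: ⌊$42,484 × 125%/6⌋ = $8,850. Book value $33,634.
Year 6 (final): $33,634 − $6,600 = $27,034. Book value $6,600.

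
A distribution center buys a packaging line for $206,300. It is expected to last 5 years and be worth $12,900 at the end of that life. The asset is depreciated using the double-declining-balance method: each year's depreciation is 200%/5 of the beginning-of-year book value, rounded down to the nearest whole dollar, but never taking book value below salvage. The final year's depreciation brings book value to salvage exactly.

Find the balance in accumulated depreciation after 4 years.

$179,563

Depreciable base = $206,300 − $12,900 = $193,400.
Year 1: ⌊$206,300 × 200%/5⌋ = $82,520. Book value $123,780.
Year 2: ⌊$123,780 × 200%/5⌋ = $49,512. Book value $74,268.
Year 3: ⌊$74,268 × 200%/5⌋ = $29,707. Book value $44,561.
Year 4: ⌊$44,561 × 200%/5⌋ = $17,824. Book value $26,737.
Accumulated through year 4 = $206,300 − $26,737 = $179,563.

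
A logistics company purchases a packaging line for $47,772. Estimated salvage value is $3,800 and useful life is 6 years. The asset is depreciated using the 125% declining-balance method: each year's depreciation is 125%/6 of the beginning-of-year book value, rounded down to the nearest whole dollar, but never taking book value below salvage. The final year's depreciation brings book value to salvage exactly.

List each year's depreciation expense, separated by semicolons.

Depreciable base = $47,772 − $3,800 = $43,972.
Year 1: ⌊$47,772 × 125%/6⌋ = $9,952. Book value $37,820.
Year 2: ⌊$37,820 × 125%/6⌋ = $7,879. Book value $29,941.
Year 3: ⌊$29,941 × 125%/6⌋ = $6,237. Book value $23,704.
Year 4: ⌊$23,704 × 125%/6⌋ = $4,938. Book value $18,766.
Year 5: ⌊$18,766 × 125%/6⌋ = $3,909. Book value $14,857.
Year 6 (final): $14,857 − $3,800 = $11,057. Book value $3,800.

$9,952; $7,879; $6,237; $4,938; $3,909; $11,057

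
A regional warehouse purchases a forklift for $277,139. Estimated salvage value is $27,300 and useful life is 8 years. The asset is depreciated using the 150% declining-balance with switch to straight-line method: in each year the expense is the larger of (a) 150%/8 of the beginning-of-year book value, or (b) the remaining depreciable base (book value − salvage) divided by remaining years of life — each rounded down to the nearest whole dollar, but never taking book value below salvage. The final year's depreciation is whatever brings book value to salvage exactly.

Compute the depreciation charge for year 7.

$23,370

Depreciable base = $277,139 − $27,300 = $249,839.
Year 1: DB = ⌊$277,139 × 150%/8⌋ = $51,963; SL = ⌊$249,839/8⌋ = $31,229 → take DB $51,963. Book value $225,176.
Year 2: DB = ⌊$225,176 × 150%/8⌋ = $42,220; SL = ⌊$197,876/7⌋ = $28,268 → take DB $42,220. Book value $182,956.
Year 3: DB = ⌊$182,956 × 150%/8⌋ = $34,304; SL = ⌊$155,656/6⌋ = $25,942 → take DB $34,304. Book value $148,652.
Year 4: DB = ⌊$148,652 × 150%/8⌋ = $27,872; SL = ⌊$121,352/5⌋ = $24,270 → take DB $27,872. Book value $120,780.
Year 5: DB = ⌊$120,780 × 150%/8⌋ = $22,646; SL = ⌊$93,480/4⌋ = $23,370 → take SL $23,370. Book value $97,410.
Year 6: DB = ⌊$97,410 × 150%/8⌋ = $18,264; SL = ⌊$70,110/3⌋ = $23,370 → take SL $23,370. Book value $74,040.
Year 7: DB = ⌊$74,040 × 150%/8⌋ = $13,882; SL = ⌊$46,740/2⌋ = $23,370 → take SL $23,370. Book value $50,670.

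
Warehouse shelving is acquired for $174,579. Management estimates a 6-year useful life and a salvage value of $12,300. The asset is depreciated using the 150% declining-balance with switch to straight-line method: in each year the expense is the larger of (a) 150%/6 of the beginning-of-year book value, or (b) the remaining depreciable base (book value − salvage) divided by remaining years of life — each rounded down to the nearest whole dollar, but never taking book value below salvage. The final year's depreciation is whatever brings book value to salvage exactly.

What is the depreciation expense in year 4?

Depreciable base = $174,579 − $12,300 = $162,279.
Year 1: DB = ⌊$174,579 × 150%/6⌋ = $43,644; SL = ⌊$162,279/6⌋ = $27,046 → take DB $43,644. Book value $130,935.
Year 2: DB = ⌊$130,935 × 150%/6⌋ = $32,733; SL = ⌊$118,635/5⌋ = $23,727 → take DB $32,733. Book value $98,202.
Year 3: DB = ⌊$98,202 × 150%/6⌋ = $24,550; SL = ⌊$85,902/4⌋ = $21,475 → take DB $24,550. Book value $73,652.
Year 4: DB = ⌊$73,652 × 150%/6⌋ = $18,413; SL = ⌊$61,352/3⌋ = $20,450 → take SL $20,450. Book value $53,202.

$20,450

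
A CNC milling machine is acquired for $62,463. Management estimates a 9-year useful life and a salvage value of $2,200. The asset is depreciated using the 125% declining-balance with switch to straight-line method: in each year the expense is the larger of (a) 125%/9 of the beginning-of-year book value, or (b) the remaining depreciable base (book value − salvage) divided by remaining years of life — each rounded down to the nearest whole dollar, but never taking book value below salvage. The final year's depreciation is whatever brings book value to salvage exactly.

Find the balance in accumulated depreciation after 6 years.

Depreciable base = $62,463 − $2,200 = $60,263.
Year 1: DB = ⌊$62,463 × 125%/9⌋ = $8,675; SL = ⌊$60,263/9⌋ = $6,695 → take DB $8,675. Book value $53,788.
Year 2: DB = ⌊$53,788 × 125%/9⌋ = $7,470; SL = ⌊$51,588/8⌋ = $6,448 → take DB $7,470. Book value $46,318.
Year 3: DB = ⌊$46,318 × 125%/9⌋ = $6,433; SL = ⌊$44,118/7⌋ = $6,302 → take DB $6,433. Book value $39,885.
Year 4: DB = ⌊$39,885 × 125%/9⌋ = $5,539; SL = ⌊$37,685/6⌋ = $6,280 → take SL $6,280. Book value $33,605.
Year 5: DB = ⌊$33,605 × 125%/9⌋ = $4,667; SL = ⌊$31,405/5⌋ = $6,281 → take SL $6,281. Book value $27,324.
Year 6: DB = ⌊$27,324 × 125%/9⌋ = $3,795; SL = ⌊$25,124/4⌋ = $6,281 → take SL $6,281. Book value $21,043.
Accumulated through year 6 = $62,463 − $21,043 = $41,420.

$41,420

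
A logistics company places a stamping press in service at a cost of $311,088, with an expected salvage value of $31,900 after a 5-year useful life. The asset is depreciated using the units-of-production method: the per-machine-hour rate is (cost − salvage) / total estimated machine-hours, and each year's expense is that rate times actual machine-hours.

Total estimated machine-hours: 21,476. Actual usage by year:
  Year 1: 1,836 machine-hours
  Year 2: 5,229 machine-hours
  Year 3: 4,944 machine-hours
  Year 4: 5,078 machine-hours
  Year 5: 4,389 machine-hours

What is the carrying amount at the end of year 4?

Depreciable base = $311,088 − $31,900 = $279,188.
Rate = $279,188 / 21,476 machine-hours = $13 per machine-hour.
Year 1: 1,836 × $13 = $23,868. Book value $287,220.
Year 2: 5,229 × $13 = $67,977. Book value $219,243.
Year 3: 4,944 × $13 = $64,272. Book value $154,971.
Year 4: 5,078 × $13 = $66,014. Book value $88,957.

$88,957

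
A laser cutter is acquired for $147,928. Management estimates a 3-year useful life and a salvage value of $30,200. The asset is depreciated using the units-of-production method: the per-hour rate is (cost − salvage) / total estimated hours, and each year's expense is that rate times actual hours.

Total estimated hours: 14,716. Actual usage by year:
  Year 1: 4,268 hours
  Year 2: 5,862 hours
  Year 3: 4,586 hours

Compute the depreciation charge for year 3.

$36,688

Depreciable base = $147,928 − $30,200 = $117,728.
Rate = $117,728 / 14,716 hours = $8 per hour.
Year 1: 4,268 × $8 = $34,144. Book value $113,784.
Year 2: 5,862 × $8 = $46,896. Book value $66,888.
Year 3: 4,586 × $8 = $36,688. Book value $30,200.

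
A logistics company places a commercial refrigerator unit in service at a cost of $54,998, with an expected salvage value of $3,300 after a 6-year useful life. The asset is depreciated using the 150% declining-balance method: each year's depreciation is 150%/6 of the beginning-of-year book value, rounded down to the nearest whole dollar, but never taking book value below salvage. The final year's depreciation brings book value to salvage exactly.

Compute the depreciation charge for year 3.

$7,734

Depreciable base = $54,998 − $3,300 = $51,698.
Year 1: ⌊$54,998 × 150%/6⌋ = $13,749. Book value $41,249.
Year 2: ⌊$41,249 × 150%/6⌋ = $10,312. Book value $30,937.
Year 3: ⌊$30,937 × 150%/6⌋ = $7,734. Book value $23,203.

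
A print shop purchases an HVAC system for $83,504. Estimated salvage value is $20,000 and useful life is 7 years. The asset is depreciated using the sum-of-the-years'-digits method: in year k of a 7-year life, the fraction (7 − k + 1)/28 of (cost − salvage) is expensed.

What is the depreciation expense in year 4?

$9,072

Depreciable base = $83,504 − $20,000 = $63,504.
Sum of the years' digits = 7+6+5+4+3+2+1 = 28.
Year 1: $63,504 × 7/28 = $15,876. Book value $67,628.
Year 2: $63,504 × 6/28 = $13,608. Book value $54,020.
Year 3: $63,504 × 5/28 = $11,340. Book value $42,680.
Year 4: $63,504 × 4/28 = $9,072. Book value $33,608.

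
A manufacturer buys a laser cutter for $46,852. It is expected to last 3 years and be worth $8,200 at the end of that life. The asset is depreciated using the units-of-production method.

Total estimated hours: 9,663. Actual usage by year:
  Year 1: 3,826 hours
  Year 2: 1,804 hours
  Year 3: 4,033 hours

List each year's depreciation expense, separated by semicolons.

Depreciable base = $46,852 − $8,200 = $38,652.
Rate = $38,652 / 9,663 hours = $4 per hour.
Year 1: 3,826 × $4 = $15,304. Book value $31,548.
Year 2: 1,804 × $4 = $7,216. Book value $24,332.
Year 3: 4,033 × $4 = $16,132. Book value $8,200.

$15,304; $7,216; $16,132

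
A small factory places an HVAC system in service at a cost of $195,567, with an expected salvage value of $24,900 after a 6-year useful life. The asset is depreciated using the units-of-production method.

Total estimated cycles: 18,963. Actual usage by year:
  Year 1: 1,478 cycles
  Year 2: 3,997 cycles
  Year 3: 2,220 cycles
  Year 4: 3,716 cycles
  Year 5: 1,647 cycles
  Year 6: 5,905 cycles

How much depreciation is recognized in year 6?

$53,145

Depreciable base = $195,567 − $24,900 = $170,667.
Rate = $170,667 / 18,963 cycles = $9 per cycle.
Year 1: 1,478 × $9 = $13,302. Book value $182,265.
Year 2: 3,997 × $9 = $35,973. Book value $146,292.
Year 3: 2,220 × $9 = $19,980. Book value $126,312.
Year 4: 3,716 × $9 = $33,444. Book value $92,868.
Year 5: 1,647 × $9 = $14,823. Book value $78,045.
Year 6: 5,905 × $9 = $53,145. Book value $24,900.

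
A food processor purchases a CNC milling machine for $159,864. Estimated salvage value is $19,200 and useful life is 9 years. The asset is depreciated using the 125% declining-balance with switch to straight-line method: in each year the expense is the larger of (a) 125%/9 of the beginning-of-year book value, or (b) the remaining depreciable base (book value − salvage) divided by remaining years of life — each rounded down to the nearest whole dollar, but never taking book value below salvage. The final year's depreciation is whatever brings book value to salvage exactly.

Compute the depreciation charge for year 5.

Depreciable base = $159,864 − $19,200 = $140,664.
Year 1: DB = ⌊$159,864 × 125%/9⌋ = $22,203; SL = ⌊$140,664/9⌋ = $15,629 → take DB $22,203. Book value $137,661.
Year 2: DB = ⌊$137,661 × 125%/9⌋ = $19,119; SL = ⌊$118,461/8⌋ = $14,807 → take DB $19,119. Book value $118,542.
Year 3: DB = ⌊$118,542 × 125%/9⌋ = $16,464; SL = ⌊$99,342/7⌋ = $14,191 → take DB $16,464. Book value $102,078.
Year 4: DB = ⌊$102,078 × 125%/9⌋ = $14,177; SL = ⌊$82,878/6⌋ = $13,813 → take DB $14,177. Book value $87,901.
Year 5: DB = ⌊$87,901 × 125%/9⌋ = $12,208; SL = ⌊$68,701/5⌋ = $13,740 → take SL $13,740. Book value $74,161.

$13,740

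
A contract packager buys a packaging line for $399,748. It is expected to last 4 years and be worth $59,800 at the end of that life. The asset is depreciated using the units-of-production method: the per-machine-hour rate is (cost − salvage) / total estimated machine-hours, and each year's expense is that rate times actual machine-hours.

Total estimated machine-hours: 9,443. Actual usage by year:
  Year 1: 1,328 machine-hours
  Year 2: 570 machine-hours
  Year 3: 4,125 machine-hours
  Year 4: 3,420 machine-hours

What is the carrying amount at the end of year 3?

$182,920

Depreciable base = $399,748 − $59,800 = $339,948.
Rate = $339,948 / 9,443 machine-hours = $36 per machine-hour.
Year 1: 1,328 × $36 = $47,808. Book value $351,940.
Year 2: 570 × $36 = $20,520. Book value $331,420.
Year 3: 4,125 × $36 = $148,500. Book value $182,920.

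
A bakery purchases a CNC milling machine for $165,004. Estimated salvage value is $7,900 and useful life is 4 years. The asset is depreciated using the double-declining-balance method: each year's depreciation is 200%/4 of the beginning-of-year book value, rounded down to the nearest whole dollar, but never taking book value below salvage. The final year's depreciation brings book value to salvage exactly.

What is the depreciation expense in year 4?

$12,726

Depreciable base = $165,004 − $7,900 = $157,104.
Year 1: ⌊$165,004 × 200%/4⌋ = $82,502. Book value $82,502.
Year 2: ⌊$82,502 × 200%/4⌋ = $41,251. Book value $41,251.
Year 3: ⌊$41,251 × 200%/4⌋ = $20,625. Book value $20,626.
Year 4 (final): $20,626 − $7,900 = $12,726. Book value $7,900.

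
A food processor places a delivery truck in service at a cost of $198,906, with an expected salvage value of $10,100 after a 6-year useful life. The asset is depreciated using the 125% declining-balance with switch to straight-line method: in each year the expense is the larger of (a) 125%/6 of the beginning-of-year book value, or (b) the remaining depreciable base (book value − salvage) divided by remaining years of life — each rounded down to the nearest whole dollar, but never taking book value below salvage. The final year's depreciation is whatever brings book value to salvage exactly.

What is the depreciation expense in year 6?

$28,641

Depreciable base = $198,906 − $10,100 = $188,806.
Year 1: DB = ⌊$198,906 × 125%/6⌋ = $41,438; SL = ⌊$188,806/6⌋ = $31,467 → take DB $41,438. Book value $157,468.
Year 2: DB = ⌊$157,468 × 125%/6⌋ = $32,805; SL = ⌊$147,368/5⌋ = $29,473 → take DB $32,805. Book value $124,663.
Year 3: DB = ⌊$124,663 × 125%/6⌋ = $25,971; SL = ⌊$114,563/4⌋ = $28,640 → take SL $28,640. Book value $96,023.
Year 4: DB = ⌊$96,023 × 125%/6⌋ = $20,004; SL = ⌊$85,923/3⌋ = $28,641 → take SL $28,641. Book value $67,382.
Year 5: DB = ⌊$67,382 × 125%/6⌋ = $14,037; SL = ⌊$57,282/2⌋ = $28,641 → take SL $28,641. Book value $38,741.
Year 6 (final): $38,741 − $10,100 = $28,641. Book value $10,100.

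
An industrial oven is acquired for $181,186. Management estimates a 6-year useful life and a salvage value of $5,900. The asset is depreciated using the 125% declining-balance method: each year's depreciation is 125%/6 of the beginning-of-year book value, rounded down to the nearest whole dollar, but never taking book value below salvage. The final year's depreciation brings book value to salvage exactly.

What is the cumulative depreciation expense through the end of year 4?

Depreciable base = $181,186 − $5,900 = $175,286.
Year 1: ⌊$181,186 × 125%/6⌋ = $37,747. Book value $143,439.
Year 2: ⌊$143,439 × 125%/6⌋ = $29,883. Book value $113,556.
Year 3: ⌊$113,556 × 125%/6⌋ = $23,657. Book value $89,899.
Year 4: ⌊$89,899 × 125%/6⌋ = $18,728. Book value $71,171.
Accumulated through year 4 = $181,186 − $71,171 = $110,015.

$110,015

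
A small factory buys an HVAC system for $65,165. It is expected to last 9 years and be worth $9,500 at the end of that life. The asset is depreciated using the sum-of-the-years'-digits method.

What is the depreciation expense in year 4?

Depreciable base = $65,165 − $9,500 = $55,665.
Sum of the years' digits = 9+8+7+6+5+4+3+2+1 = 45.
Year 1: $55,665 × 9/45 = $11,133. Book value $54,032.
Year 2: $55,665 × 8/45 = $9,896. Book value $44,136.
Year 3: $55,665 × 7/45 = $8,659. Book value $35,477.
Year 4: $55,665 × 6/45 = $7,422. Book value $28,055.

$7,422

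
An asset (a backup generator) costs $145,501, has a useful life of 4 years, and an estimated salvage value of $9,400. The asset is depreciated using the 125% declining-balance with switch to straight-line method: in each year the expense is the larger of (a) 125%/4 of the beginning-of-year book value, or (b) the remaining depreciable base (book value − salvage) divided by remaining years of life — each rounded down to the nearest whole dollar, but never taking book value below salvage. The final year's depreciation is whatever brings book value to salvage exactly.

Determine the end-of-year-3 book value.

$39,086

Depreciable base = $145,501 − $9,400 = $136,101.
Year 1: DB = ⌊$145,501 × 125%/4⌋ = $45,469; SL = ⌊$136,101/4⌋ = $34,025 → take DB $45,469. Book value $100,032.
Year 2: DB = ⌊$100,032 × 125%/4⌋ = $31,260; SL = ⌊$90,632/3⌋ = $30,210 → take DB $31,260. Book value $68,772.
Year 3: DB = ⌊$68,772 × 125%/4⌋ = $21,491; SL = ⌊$59,372/2⌋ = $29,686 → take SL $29,686. Book value $39,086.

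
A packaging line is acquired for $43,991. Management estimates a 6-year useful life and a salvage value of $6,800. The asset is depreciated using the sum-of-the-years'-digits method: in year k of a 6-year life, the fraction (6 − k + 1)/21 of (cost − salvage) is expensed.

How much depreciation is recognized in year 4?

$5,313

Depreciable base = $43,991 − $6,800 = $37,191.
Sum of the years' digits = 6+5+4+3+2+1 = 21.
Year 1: $37,191 × 6/21 = $10,626. Book value $33,365.
Year 2: $37,191 × 5/21 = $8,855. Book value $24,510.
Year 3: $37,191 × 4/21 = $7,084. Book value $17,426.
Year 4: $37,191 × 3/21 = $5,313. Book value $12,113.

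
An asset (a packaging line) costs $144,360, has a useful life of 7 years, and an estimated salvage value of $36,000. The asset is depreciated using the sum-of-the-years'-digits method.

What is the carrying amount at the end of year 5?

Depreciable base = $144,360 − $36,000 = $108,360.
Sum of the years' digits = 7+6+5+4+3+2+1 = 28.
Year 1: $108,360 × 7/28 = $27,090. Book value $117,270.
Year 2: $108,360 × 6/28 = $23,220. Book value $94,050.
Year 3: $108,360 × 5/28 = $19,350. Book value $74,700.
Year 4: $108,360 × 4/28 = $15,480. Book value $59,220.
Year 5: $108,360 × 3/28 = $11,610. Book value $47,610.

$47,610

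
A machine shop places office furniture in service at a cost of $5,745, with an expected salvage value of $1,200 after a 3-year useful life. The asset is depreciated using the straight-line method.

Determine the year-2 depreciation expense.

Depreciable base = $5,745 − $1,200 = $4,545.
Annual expense = $4,545 / 3 = $1,515.

$1,515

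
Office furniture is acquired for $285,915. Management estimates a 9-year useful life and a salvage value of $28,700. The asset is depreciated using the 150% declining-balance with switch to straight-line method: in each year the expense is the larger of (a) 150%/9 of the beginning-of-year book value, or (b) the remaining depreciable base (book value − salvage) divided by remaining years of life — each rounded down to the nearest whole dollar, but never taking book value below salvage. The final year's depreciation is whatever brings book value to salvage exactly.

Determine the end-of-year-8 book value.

Depreciable base = $285,915 − $28,700 = $257,215.
Year 1: DB = ⌊$285,915 × 150%/9⌋ = $47,652; SL = ⌊$257,215/9⌋ = $28,579 → take DB $47,652. Book value $238,263.
Year 2: DB = ⌊$238,263 × 150%/9⌋ = $39,710; SL = ⌊$209,563/8⌋ = $26,195 → take DB $39,710. Book value $198,553.
Year 3: DB = ⌊$198,553 × 150%/9⌋ = $33,092; SL = ⌊$169,853/7⌋ = $24,264 → take DB $33,092. Book value $165,461.
Year 4: DB = ⌊$165,461 × 150%/9⌋ = $27,576; SL = ⌊$136,761/6⌋ = $22,793 → take DB $27,576. Book value $137,885.
Year 5: DB = ⌊$137,885 × 150%/9⌋ = $22,980; SL = ⌊$109,185/5⌋ = $21,837 → take DB $22,980. Book value $114,905.
Year 6: DB = ⌊$114,905 × 150%/9⌋ = $19,150; SL = ⌊$86,205/4⌋ = $21,551 → take SL $21,551. Book value $93,354.
Year 7: DB = ⌊$93,354 × 150%/9⌋ = $15,559; SL = ⌊$64,654/3⌋ = $21,551 → take SL $21,551. Book value $71,803.
Year 8: DB = ⌊$71,803 × 150%/9⌋ = $11,967; SL = ⌊$43,103/2⌋ = $21,551 → take SL $21,551. Book value $50,252.

$50,252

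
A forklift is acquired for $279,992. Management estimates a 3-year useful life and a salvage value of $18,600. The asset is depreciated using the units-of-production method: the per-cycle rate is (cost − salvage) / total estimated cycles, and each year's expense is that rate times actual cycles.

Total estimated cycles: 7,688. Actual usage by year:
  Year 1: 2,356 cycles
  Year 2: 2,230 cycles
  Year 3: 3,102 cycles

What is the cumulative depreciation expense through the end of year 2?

Depreciable base = $279,992 − $18,600 = $261,392.
Rate = $261,392 / 7,688 cycles = $34 per cycle.
Year 1: 2,356 × $34 = $80,104. Book value $199,888.
Year 2: 2,230 × $34 = $75,820. Book value $124,068.
Accumulated through year 2 = $279,992 − $124,068 = $155,924.

$155,924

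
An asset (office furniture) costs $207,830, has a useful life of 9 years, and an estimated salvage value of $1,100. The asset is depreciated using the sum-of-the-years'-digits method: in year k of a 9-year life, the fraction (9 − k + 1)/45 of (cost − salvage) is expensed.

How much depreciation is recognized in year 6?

$18,376

Depreciable base = $207,830 − $1,100 = $206,730.
Sum of the years' digits = 9+8+7+6+5+4+3+2+1 = 45.
Year 1: $206,730 × 9/45 = $41,346. Book value $166,484.
Year 2: $206,730 × 8/45 = $36,752. Book value $129,732.
Year 3: $206,730 × 7/45 = $32,158. Book value $97,574.
Year 4: $206,730 × 6/45 = $27,564. Book value $70,010.
Year 5: $206,730 × 5/45 = $22,970. Book value $47,040.
Year 6: $206,730 × 4/45 = $18,376. Book value $28,664.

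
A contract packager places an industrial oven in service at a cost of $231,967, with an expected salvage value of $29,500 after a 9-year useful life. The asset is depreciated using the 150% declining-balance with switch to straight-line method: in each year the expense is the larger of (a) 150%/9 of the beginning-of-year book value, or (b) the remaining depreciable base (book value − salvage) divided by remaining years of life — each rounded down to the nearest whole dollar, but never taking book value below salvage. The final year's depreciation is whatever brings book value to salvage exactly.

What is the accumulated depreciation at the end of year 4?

$120,099

Depreciable base = $231,967 − $29,500 = $202,467.
Year 1: DB = ⌊$231,967 × 150%/9⌋ = $38,661; SL = ⌊$202,467/9⌋ = $22,496 → take DB $38,661. Book value $193,306.
Year 2: DB = ⌊$193,306 × 150%/9⌋ = $32,217; SL = ⌊$163,806/8⌋ = $20,475 → take DB $32,217. Book value $161,089.
Year 3: DB = ⌊$161,089 × 150%/9⌋ = $26,848; SL = ⌊$131,589/7⌋ = $18,798 → take DB $26,848. Book value $134,241.
Year 4: DB = ⌊$134,241 × 150%/9⌋ = $22,373; SL = ⌊$104,741/6⌋ = $17,456 → take DB $22,373. Book value $111,868.
Accumulated through year 4 = $231,967 − $111,868 = $120,099.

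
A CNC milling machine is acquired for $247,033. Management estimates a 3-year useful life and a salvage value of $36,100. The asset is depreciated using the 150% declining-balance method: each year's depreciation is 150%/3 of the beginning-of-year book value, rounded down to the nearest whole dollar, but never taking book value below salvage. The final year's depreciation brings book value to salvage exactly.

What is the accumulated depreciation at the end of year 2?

$185,274

Depreciable base = $247,033 − $36,100 = $210,933.
Year 1: ⌊$247,033 × 150%/3⌋ = $123,516. Book value $123,517.
Year 2: ⌊$123,517 × 150%/3⌋ = $61,758. Book value $61,759.
Accumulated through year 2 = $247,033 − $61,759 = $185,274.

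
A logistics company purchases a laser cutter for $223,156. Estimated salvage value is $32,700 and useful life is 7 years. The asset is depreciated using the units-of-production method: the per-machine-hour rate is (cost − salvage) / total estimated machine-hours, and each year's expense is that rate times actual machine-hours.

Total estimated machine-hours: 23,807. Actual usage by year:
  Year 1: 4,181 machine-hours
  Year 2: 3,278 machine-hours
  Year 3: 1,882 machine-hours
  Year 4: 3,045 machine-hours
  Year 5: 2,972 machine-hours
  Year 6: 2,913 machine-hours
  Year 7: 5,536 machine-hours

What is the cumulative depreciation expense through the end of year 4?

Depreciable base = $223,156 − $32,700 = $190,456.
Rate = $190,456 / 23,807 machine-hours = $8 per machine-hour.
Year 1: 4,181 × $8 = $33,448. Book value $189,708.
Year 2: 3,278 × $8 = $26,224. Book value $163,484.
Year 3: 1,882 × $8 = $15,056. Book value $148,428.
Year 4: 3,045 × $8 = $24,360. Book value $124,068.
Accumulated through year 4 = $223,156 − $124,068 = $99,088.

$99,088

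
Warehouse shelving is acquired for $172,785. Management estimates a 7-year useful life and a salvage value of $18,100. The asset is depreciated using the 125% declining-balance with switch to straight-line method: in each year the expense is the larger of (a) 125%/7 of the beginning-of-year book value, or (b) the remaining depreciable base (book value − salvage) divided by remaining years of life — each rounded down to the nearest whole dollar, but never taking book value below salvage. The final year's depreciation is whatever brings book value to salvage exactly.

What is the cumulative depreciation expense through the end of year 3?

Depreciable base = $172,785 − $18,100 = $154,685.
Year 1: DB = ⌊$172,785 × 125%/7⌋ = $30,854; SL = ⌊$154,685/7⌋ = $22,097 → take DB $30,854. Book value $141,931.
Year 2: DB = ⌊$141,931 × 125%/7⌋ = $25,344; SL = ⌊$123,831/6⌋ = $20,638 → take DB $25,344. Book value $116,587.
Year 3: DB = ⌊$116,587 × 125%/7⌋ = $20,819; SL = ⌊$98,487/5⌋ = $19,697 → take DB $20,819. Book value $95,768.
Accumulated through year 3 = $172,785 − $95,768 = $77,017.

$77,017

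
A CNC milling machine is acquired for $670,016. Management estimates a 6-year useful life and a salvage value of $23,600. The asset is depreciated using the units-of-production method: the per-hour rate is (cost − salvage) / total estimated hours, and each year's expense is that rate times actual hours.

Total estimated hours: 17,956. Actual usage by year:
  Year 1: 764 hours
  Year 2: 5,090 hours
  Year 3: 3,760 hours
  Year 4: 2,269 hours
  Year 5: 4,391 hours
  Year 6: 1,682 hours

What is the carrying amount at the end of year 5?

$84,152

Depreciable base = $670,016 − $23,600 = $646,416.
Rate = $646,416 / 17,956 hours = $36 per hour.
Year 1: 764 × $36 = $27,504. Book value $642,512.
Year 2: 5,090 × $36 = $183,240. Book value $459,272.
Year 3: 3,760 × $36 = $135,360. Book value $323,912.
Year 4: 2,269 × $36 = $81,684. Book value $242,228.
Year 5: 4,391 × $36 = $158,076. Book value $84,152.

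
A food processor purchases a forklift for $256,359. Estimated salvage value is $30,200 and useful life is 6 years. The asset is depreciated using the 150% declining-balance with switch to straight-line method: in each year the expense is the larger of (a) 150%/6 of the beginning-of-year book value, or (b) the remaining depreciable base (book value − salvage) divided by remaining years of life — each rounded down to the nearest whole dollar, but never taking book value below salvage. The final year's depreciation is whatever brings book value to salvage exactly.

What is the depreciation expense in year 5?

$25,457

Depreciable base = $256,359 − $30,200 = $226,159.
Year 1: DB = ⌊$256,359 × 150%/6⌋ = $64,089; SL = ⌊$226,159/6⌋ = $37,693 → take DB $64,089. Book value $192,270.
Year 2: DB = ⌊$192,270 × 150%/6⌋ = $48,067; SL = ⌊$162,070/5⌋ = $32,414 → take DB $48,067. Book value $144,203.
Year 3: DB = ⌊$144,203 × 150%/6⌋ = $36,050; SL = ⌊$114,003/4⌋ = $28,500 → take DB $36,050. Book value $108,153.
Year 4: DB = ⌊$108,153 × 150%/6⌋ = $27,038; SL = ⌊$77,953/3⌋ = $25,984 → take DB $27,038. Book value $81,115.
Year 5: DB = ⌊$81,115 × 150%/6⌋ = $20,278; SL = ⌊$50,915/2⌋ = $25,457 → take SL $25,457. Book value $55,658.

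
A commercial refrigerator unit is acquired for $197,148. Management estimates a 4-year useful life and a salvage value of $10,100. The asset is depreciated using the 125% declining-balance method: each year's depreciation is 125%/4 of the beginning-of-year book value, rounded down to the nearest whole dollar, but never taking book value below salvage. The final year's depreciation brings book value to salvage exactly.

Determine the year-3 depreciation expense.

$29,120

Depreciable base = $197,148 − $10,100 = $187,048.
Year 1: ⌊$197,148 × 125%/4⌋ = $61,608. Book value $135,540.
Year 2: ⌊$135,540 × 125%/4⌋ = $42,356. Book value $93,184.
Year 3: ⌊$93,184 × 125%/4⌋ = $29,120. Book value $64,064.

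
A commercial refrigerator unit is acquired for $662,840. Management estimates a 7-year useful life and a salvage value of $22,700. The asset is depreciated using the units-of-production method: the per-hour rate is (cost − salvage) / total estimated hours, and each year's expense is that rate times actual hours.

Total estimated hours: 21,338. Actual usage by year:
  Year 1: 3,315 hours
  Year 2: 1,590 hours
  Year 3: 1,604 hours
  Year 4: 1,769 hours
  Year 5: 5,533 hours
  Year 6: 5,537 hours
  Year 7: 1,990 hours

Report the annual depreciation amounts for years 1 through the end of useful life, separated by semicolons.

Depreciable base = $662,840 − $22,700 = $640,140.
Rate = $640,140 / 21,338 hours = $30 per hour.
Year 1: 3,315 × $30 = $99,450. Book value $563,390.
Year 2: 1,590 × $30 = $47,700. Book value $515,690.
Year 3: 1,604 × $30 = $48,120. Book value $467,570.
Year 4: 1,769 × $30 = $53,070. Book value $414,500.
Year 5: 5,533 × $30 = $165,990. Book value $248,510.
Year 6: 5,537 × $30 = $166,110. Book value $82,400.
Year 7: 1,990 × $30 = $59,700. Book value $22,700.

$99,450; $47,700; $48,120; $53,070; $165,990; $166,110; $59,700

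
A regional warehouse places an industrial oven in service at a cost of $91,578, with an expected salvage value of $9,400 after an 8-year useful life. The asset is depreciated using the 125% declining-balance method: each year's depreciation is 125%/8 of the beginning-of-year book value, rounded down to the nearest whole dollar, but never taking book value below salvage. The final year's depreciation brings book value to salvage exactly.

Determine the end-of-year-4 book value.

Depreciable base = $91,578 − $9,400 = $82,178.
Year 1: ⌊$91,578 × 125%/8⌋ = $14,309. Book value $77,269.
Year 2: ⌊$77,269 × 125%/8⌋ = $12,073. Book value $65,196.
Year 3: ⌊$65,196 × 125%/8⌋ = $10,186. Book value $55,010.
Year 4: ⌊$55,010 × 125%/8⌋ = $8,595. Book value $46,415.

$46,415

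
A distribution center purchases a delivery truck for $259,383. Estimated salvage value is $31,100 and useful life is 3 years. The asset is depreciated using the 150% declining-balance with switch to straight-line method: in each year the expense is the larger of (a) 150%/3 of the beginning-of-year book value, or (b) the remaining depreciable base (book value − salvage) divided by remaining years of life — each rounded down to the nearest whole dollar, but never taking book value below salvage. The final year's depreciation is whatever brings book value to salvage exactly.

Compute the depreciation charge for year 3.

$33,746

Depreciable base = $259,383 − $31,100 = $228,283.
Year 1: DB = ⌊$259,383 × 150%/3⌋ = $129,691; SL = ⌊$228,283/3⌋ = $76,094 → take DB $129,691. Book value $129,692.
Year 2: DB = ⌊$129,692 × 150%/3⌋ = $64,846; SL = ⌊$98,592/2⌋ = $49,296 → take DB $64,846. Book value $64,846.
Year 3 (final): $64,846 − $31,100 = $33,746. Book value $31,100.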